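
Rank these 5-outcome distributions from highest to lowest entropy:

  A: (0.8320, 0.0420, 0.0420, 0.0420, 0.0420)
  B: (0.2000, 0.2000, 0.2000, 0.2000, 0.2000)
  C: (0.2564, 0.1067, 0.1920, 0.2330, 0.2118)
B > C > A

Key insight: Entropy is maximized by uniform distributions and minimized by concentrated distributions.

- Uniform distributions have maximum entropy log₂(5) = 2.3219 bits
- The more "peaked" or concentrated a distribution, the lower its entropy

Entropies:
  H(A) = 0.9891 bits
  H(B) = 2.3219 bits
  H(C) = 2.2690 bits

Ranking: B > C > A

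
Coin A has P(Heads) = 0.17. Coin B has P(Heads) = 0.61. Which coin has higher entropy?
B

For binary distributions, entropy is maximized at p=0.5 and decreases as p moves toward 0 or 1.

H(A) = H(0.17) = 0.6577 bits
H(B) = H(0.61) = 0.9648 bits

Distribution B (p=0.61) is closer to uniform (p=0.5), so it has higher entropy.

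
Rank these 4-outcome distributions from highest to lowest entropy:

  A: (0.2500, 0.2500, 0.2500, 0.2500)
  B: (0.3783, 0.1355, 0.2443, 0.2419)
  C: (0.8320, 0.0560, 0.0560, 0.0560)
A > B > C

Key insight: Entropy is maximized by uniform distributions and minimized by concentrated distributions.

- Uniform distributions have maximum entropy log₂(4) = 2.0000 bits
- The more "peaked" or concentrated a distribution, the lower its entropy

Entropies:
  H(A) = 2.0000 bits
  H(B) = 1.9133 bits
  H(C) = 0.9194 bits

Ranking: A > B > C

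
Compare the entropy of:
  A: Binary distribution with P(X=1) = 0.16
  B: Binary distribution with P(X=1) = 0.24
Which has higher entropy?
B

For binary distributions, entropy is maximized at p=0.5 and decreases as p moves toward 0 or 1.

H(A) = H(0.16) = 0.6343 bits
H(B) = H(0.24) = 0.7950 bits

Distribution B (p=0.24) is closer to uniform (p=0.5), so it has higher entropy.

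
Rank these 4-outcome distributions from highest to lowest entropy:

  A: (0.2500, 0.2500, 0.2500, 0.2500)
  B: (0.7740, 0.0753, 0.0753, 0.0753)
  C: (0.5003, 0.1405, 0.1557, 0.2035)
A > C > B

Key insight: Entropy is maximized by uniform distributions and minimized by concentrated distributions.

- Uniform distributions have maximum entropy log₂(4) = 2.0000 bits
- The more "peaked" or concentrated a distribution, the lower its entropy

Entropies:
  H(A) = 2.0000 bits
  H(B) = 1.1292 bits
  H(C) = 1.7829 bits

Ranking: A > C > B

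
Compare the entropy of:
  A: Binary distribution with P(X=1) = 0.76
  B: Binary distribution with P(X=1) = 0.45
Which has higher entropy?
B

For binary distributions, entropy is maximized at p=0.5 and decreases as p moves toward 0 or 1.

H(A) = H(0.76) = 0.7950 bits
H(B) = H(0.45) = 0.9928 bits

Distribution B (p=0.45) is closer to uniform (p=0.5), so it has higher entropy.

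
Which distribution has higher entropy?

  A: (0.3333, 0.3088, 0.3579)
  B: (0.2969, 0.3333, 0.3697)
A

Both distributions are close to uniform, making this a harder comparison.

H(A) = 1.5823 bits
H(B) = 1.5792 bits

The distribution closer to uniform has higher entropy.
Answer: A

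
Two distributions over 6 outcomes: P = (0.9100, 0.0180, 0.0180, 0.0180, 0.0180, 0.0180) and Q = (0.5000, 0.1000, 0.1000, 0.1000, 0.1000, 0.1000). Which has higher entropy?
Q

P is highly concentrated on one outcome (91%), making it nearly deterministic. Q spreads its mass more evenly (max 50%). The more spread-out distribution has higher entropy: H(P) ≈ 0.645 bits, H(Q) ≈ 2.161 bits.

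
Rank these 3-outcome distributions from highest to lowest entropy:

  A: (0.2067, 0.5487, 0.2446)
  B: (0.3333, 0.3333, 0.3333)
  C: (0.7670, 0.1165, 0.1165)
B > A > C

Key insight: Entropy is maximized by uniform distributions and minimized by concentrated distributions.

- Uniform distributions have maximum entropy log₂(3) = 1.5850 bits
- The more "peaked" or concentrated a distribution, the lower its entropy

Entropies:
  H(A) = 1.4421 bits
  H(B) = 1.5850 bits
  H(C) = 1.0162 bits

Ranking: B > A > C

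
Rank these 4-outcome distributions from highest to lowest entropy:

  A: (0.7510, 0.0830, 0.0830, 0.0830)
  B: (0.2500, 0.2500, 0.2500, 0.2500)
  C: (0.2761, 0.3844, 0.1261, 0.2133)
B > C > A

Key insight: Entropy is maximized by uniform distributions and minimized by concentrated distributions.

- Uniform distributions have maximum entropy log₂(4) = 2.0000 bits
- The more "peaked" or concentrated a distribution, the lower its entropy

Entropies:
  H(A) = 1.2043 bits
  H(B) = 2.0000 bits
  H(C) = 1.8951 bits

Ranking: B > C > A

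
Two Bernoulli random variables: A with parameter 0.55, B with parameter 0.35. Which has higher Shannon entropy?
A

For binary distributions, entropy is maximized at p=0.5 and decreases as p moves toward 0 or 1.

H(A) = H(0.55) = 0.9928 bits
H(B) = H(0.35) = 0.9341 bits

Distribution A (p=0.55) is closer to uniform (p=0.5), so it has higher entropy.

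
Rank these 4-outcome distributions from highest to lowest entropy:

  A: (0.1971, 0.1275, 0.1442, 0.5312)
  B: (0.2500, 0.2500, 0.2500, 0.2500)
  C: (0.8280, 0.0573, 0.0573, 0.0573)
B > A > C

Key insight: Entropy is maximized by uniform distributions and minimized by concentrated distributions.

- Uniform distributions have maximum entropy log₂(4) = 2.0000 bits
- The more "peaked" or concentrated a distribution, the lower its entropy

Entropies:
  H(A) = 1.7283 bits
  H(B) = 2.0000 bits
  H(C) = 0.9349 bits

Ranking: B > A > C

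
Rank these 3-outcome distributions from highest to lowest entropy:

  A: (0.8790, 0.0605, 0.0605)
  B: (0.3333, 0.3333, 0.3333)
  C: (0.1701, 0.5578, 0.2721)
B > C > A

Key insight: Entropy is maximized by uniform distributions and minimized by concentrated distributions.

- Uniform distributions have maximum entropy log₂(3) = 1.5850 bits
- The more "peaked" or concentrated a distribution, the lower its entropy

Entropies:
  H(A) = 0.6532 bits
  H(B) = 1.5850 bits
  H(C) = 1.4154 bits

Ranking: B > C > A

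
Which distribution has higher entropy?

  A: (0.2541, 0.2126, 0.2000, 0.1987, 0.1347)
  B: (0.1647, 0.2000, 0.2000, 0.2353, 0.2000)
B

Both distributions are close to uniform, making this a harder comparison.

H(A) = 2.2942 bits
H(B) = 2.3129 bits

The distribution closer to uniform has higher entropy.
Answer: B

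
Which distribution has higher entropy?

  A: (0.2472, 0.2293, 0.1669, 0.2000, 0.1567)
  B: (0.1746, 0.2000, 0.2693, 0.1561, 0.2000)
A

Both distributions are close to uniform, making this a harder comparison.

H(A) = 2.3000 bits
H(B) = 2.2964 bits

The distribution closer to uniform has higher entropy.
Answer: A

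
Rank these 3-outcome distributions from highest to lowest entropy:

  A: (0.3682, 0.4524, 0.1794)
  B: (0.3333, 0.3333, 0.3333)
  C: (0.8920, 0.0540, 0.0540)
B > A > C

Key insight: Entropy is maximized by uniform distributions and minimized by concentrated distributions.

- Uniform distributions have maximum entropy log₂(3) = 1.5850 bits
- The more "peaked" or concentrated a distribution, the lower its entropy

Entropies:
  H(A) = 1.4931 bits
  H(B) = 1.5850 bits
  H(C) = 0.6019 bits

Ranking: B > A > C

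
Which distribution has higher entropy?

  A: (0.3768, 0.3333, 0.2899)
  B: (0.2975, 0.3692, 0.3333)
B

Both distributions are close to uniform, making this a harder comparison.

H(A) = 1.5768 bits
H(B) = 1.5794 bits

The distribution closer to uniform has higher entropy.
Answer: B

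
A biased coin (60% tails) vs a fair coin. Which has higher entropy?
Fair coin

The fair coin is uniform (p=0.5), maximizing binary entropy at 1 bit. The biased coin has H(0.60) ≈ 0.971 bits — its outcome is more predictable, so its entropy is lower.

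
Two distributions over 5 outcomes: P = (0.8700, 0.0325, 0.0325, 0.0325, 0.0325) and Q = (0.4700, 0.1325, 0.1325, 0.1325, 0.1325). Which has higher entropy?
Q

P is highly concentrated on one outcome (87%), making it nearly deterministic. Q spreads its mass more evenly (max 47%). The more spread-out distribution has higher entropy: H(P) ≈ 0.817 bits, H(Q) ≈ 2.057 bits.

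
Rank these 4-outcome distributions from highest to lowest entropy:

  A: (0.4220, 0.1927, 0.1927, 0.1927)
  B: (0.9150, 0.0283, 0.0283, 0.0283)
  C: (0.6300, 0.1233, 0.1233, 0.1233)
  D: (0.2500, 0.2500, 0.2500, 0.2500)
D > A > C > B

Key insight: Entropy is maximized by uniform distributions and minimized by concentrated distributions.

Entropies:
  H(A) = 1.8985 bits
  H(B) = 0.5543 bits
  H(C) = 1.5371 bits
  H(D) = 2.0000 bits

Ranking: D > A > C > B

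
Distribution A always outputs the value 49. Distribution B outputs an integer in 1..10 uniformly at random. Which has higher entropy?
B

A is deterministic, so H(A) = 0. B is uniform over 10 outcomes, so H(B) = log₂(10) = 3.322 bits. Any distribution with genuine randomness has higher entropy than a deterministic one.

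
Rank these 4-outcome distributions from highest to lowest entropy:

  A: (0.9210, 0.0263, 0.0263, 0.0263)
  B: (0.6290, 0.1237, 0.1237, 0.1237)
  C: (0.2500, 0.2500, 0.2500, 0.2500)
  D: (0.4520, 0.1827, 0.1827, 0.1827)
C > D > B > A

Key insight: Entropy is maximized by uniform distributions and minimized by concentrated distributions.

Entropies:
  H(A) = 0.5239 bits
  H(B) = 1.5395 bits
  H(C) = 2.0000 bits
  H(D) = 1.8619 bits

Ranking: C > D > B > A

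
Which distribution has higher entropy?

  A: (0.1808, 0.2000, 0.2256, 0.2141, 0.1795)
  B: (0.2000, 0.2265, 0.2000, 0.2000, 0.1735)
B

Both distributions are close to uniform, making this a harder comparison.

H(A) = 2.3160 bits
H(B) = 2.3169 bits

The distribution closer to uniform has higher entropy.
Answer: B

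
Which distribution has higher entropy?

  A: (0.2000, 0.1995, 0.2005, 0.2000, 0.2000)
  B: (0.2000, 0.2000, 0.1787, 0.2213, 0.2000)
A

Both distributions are close to uniform, making this a harder comparison.

H(A) = 2.3219 bits
H(B) = 2.3186 bits

The distribution closer to uniform has higher entropy.
Answer: A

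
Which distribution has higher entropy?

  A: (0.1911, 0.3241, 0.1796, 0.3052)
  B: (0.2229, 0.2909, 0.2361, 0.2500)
B

Both distributions are close to uniform, making this a harder comparison.

H(A) = 1.9505 bits
H(B) = 1.9927 bits

The distribution closer to uniform has higher entropy.
Answer: B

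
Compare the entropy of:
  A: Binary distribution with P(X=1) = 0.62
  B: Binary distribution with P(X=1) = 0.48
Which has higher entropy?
B

For binary distributions, entropy is maximized at p=0.5 and decreases as p moves toward 0 or 1.

H(A) = H(0.62) = 0.9580 bits
H(B) = H(0.48) = 0.9988 bits

Distribution B (p=0.48) is closer to uniform (p=0.5), so it has higher entropy.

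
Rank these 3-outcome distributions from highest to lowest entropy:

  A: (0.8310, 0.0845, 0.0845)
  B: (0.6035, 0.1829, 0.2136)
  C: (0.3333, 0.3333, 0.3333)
C > B > A

Key insight: Entropy is maximized by uniform distributions and minimized by concentrated distributions.

- Uniform distributions have maximum entropy log₂(3) = 1.5850 bits
- The more "peaked" or concentrated a distribution, the lower its entropy

Entropies:
  H(A) = 0.8244 bits
  H(B) = 1.3636 bits
  H(C) = 1.5850 bits

Ranking: C > B > A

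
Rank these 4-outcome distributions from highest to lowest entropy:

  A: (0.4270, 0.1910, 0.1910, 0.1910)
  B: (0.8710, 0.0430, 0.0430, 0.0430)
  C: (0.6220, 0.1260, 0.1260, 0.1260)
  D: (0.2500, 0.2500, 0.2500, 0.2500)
D > A > C > B

Key insight: Entropy is maximized by uniform distributions and minimized by concentrated distributions.

Entropies:
  H(A) = 1.8928 bits
  H(B) = 0.7591 bits
  H(C) = 1.5557 bits
  H(D) = 2.0000 bits

Ranking: D > A > C > B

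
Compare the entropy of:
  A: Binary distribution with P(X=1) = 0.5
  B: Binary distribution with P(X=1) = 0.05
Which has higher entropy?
A

For binary distributions, entropy is maximized at p=0.5 and decreases as p moves toward 0 or 1.

H(A) = H(0.5) = 1.0000 bits
H(B) = H(0.05) = 0.2864 bits

Distribution A (p=0.5) is closer to uniform (p=0.5), so it has higher entropy.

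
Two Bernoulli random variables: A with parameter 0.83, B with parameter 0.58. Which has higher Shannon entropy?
B

For binary distributions, entropy is maximized at p=0.5 and decreases as p moves toward 0 or 1.

H(A) = H(0.83) = 0.6577 bits
H(B) = H(0.58) = 0.9815 bits

Distribution B (p=0.58) is closer to uniform (p=0.5), so it has higher entropy.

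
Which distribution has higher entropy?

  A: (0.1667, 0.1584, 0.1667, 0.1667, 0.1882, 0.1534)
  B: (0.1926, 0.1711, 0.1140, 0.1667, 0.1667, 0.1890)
A

Both distributions are close to uniform, making this a harder comparison.

H(A) = 2.5819 bits
H(B) = 2.5665 bits

The distribution closer to uniform has higher entropy.
Answer: A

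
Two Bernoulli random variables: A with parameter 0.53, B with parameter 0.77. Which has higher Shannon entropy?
A

For binary distributions, entropy is maximized at p=0.5 and decreases as p moves toward 0 or 1.

H(A) = H(0.53) = 0.9974 bits
H(B) = H(0.77) = 0.7780 bits

Distribution A (p=0.53) is closer to uniform (p=0.5), so it has higher entropy.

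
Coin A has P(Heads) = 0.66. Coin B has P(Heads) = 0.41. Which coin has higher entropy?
B

For binary distributions, entropy is maximized at p=0.5 and decreases as p moves toward 0 or 1.

H(A) = H(0.66) = 0.9248 bits
H(B) = H(0.41) = 0.9765 bits

Distribution B (p=0.41) is closer to uniform (p=0.5), so it has higher entropy.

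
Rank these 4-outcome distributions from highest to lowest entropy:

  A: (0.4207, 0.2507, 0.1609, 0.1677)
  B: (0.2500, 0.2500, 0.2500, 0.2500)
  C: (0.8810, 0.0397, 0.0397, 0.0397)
B > A > C

Key insight: Entropy is maximized by uniform distributions and minimized by concentrated distributions.

- Uniform distributions have maximum entropy log₂(4) = 2.0000 bits
- The more "peaked" or concentrated a distribution, the lower its entropy

Entropies:
  H(A) = 1.8820 bits
  H(B) = 2.0000 bits
  H(C) = 0.7151 bits

Ranking: B > A > C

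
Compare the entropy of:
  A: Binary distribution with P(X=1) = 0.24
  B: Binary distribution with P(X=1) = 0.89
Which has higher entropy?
A

For binary distributions, entropy is maximized at p=0.5 and decreases as p moves toward 0 or 1.

H(A) = H(0.24) = 0.7950 bits
H(B) = H(0.89) = 0.4999 bits

Distribution A (p=0.24) is closer to uniform (p=0.5), so it has higher entropy.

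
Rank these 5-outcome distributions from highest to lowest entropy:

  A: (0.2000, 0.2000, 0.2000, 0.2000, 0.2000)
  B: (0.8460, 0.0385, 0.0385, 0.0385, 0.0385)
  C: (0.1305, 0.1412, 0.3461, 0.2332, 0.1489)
A > C > B

Key insight: Entropy is maximized by uniform distributions and minimized by concentrated distributions.

- Uniform distributions have maximum entropy log₂(5) = 2.3219 bits
- The more "peaked" or concentrated a distribution, the lower its entropy

Entropies:
  H(A) = 2.3219 bits
  H(B) = 0.9278 bits
  H(C) = 2.2110 bits

Ranking: A > C > B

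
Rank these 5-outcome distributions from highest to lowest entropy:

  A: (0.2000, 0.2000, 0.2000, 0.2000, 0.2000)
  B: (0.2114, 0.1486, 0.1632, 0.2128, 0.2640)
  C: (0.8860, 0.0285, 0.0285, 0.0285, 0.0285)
A > B > C

Key insight: Entropy is maximized by uniform distributions and minimized by concentrated distributions.

- Uniform distributions have maximum entropy log₂(5) = 2.3219 bits
- The more "peaked" or concentrated a distribution, the lower its entropy

Entropies:
  H(A) = 2.3219 bits
  H(B) = 2.2918 bits
  H(C) = 0.7399 bits

Ranking: A > B > C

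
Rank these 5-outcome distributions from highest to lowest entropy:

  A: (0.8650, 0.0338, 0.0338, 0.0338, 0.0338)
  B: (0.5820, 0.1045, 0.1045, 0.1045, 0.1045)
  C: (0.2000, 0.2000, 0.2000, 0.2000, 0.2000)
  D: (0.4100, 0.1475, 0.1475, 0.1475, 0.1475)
C > D > B > A

Key insight: Entropy is maximized by uniform distributions and minimized by concentrated distributions.

Entropies:
  H(A) = 0.8410 bits
  H(B) = 1.8165 bits
  H(C) = 2.3219 bits
  H(D) = 2.1565 bits

Ranking: C > D > B > A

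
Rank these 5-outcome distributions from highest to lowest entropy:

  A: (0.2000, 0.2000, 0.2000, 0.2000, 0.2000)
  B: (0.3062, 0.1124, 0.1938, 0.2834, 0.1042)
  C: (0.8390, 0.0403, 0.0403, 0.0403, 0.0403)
A > B > C

Key insight: Entropy is maximized by uniform distributions and minimized by concentrated distributions.

- Uniform distributions have maximum entropy log₂(5) = 2.3219 bits
- The more "peaked" or concentrated a distribution, the lower its entropy

Entropies:
  H(A) = 2.3219 bits
  H(B) = 2.1915 bits
  H(C) = 0.9587 bits

Ranking: A > B > C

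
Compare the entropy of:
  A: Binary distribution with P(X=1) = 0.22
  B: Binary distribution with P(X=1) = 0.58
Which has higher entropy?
B

For binary distributions, entropy is maximized at p=0.5 and decreases as p moves toward 0 or 1.

H(A) = H(0.22) = 0.7602 bits
H(B) = H(0.58) = 0.9815 bits

Distribution B (p=0.58) is closer to uniform (p=0.5), so it has higher entropy.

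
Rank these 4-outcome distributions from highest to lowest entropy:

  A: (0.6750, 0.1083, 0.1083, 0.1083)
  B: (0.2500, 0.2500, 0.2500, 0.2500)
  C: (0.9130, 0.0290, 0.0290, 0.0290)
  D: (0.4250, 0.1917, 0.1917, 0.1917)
B > D > A > C

Key insight: Entropy is maximized by uniform distributions and minimized by concentrated distributions.

Entropies:
  H(A) = 1.4248 bits
  H(B) = 2.0000 bits
  H(C) = 0.5643 bits
  H(D) = 1.8951 bits

Ranking: B > D > A > C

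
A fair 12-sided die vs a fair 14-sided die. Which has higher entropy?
14-sided die

Both are uniform distributions; for uniform over n outcomes, H = log₂(n). H(12-sided) = log₂(12) = 3.585 bits and H(14-sided) = log₂(14) = 3.807 bits. More outcomes in a uniform distribution means higher entropy.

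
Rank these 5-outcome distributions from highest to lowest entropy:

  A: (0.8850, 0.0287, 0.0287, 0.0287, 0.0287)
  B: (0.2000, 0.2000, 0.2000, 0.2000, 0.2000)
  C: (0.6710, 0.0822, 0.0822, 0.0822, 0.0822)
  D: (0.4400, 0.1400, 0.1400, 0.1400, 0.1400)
B > D > C > A

Key insight: Entropy is maximized by uniform distributions and minimized by concentrated distributions.

Entropies:
  H(A) = 0.7448 bits
  H(B) = 2.3219 bits
  H(C) = 1.5719 bits
  H(D) = 2.1096 bits

Ranking: B > D > C > A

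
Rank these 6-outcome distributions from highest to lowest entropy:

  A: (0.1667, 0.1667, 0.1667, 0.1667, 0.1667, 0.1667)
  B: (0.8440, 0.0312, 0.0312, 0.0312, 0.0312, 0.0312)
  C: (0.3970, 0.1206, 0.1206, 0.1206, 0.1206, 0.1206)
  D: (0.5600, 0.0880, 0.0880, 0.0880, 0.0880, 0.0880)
A > C > D > B

Key insight: Entropy is maximized by uniform distributions and minimized by concentrated distributions.

Entropies:
  H(A) = 2.5850 bits
  H(B) = 0.9869 bits
  H(C) = 2.3693 bits
  H(D) = 2.0112 bits

Ranking: A > C > D > B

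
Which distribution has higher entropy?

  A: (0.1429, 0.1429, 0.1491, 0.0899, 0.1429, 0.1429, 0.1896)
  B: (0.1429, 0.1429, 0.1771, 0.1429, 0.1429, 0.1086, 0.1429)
B

Both distributions are close to uniform, making this a harder comparison.

H(A) = 2.7809 bits
H(B) = 2.7954 bits

The distribution closer to uniform has higher entropy.
Answer: B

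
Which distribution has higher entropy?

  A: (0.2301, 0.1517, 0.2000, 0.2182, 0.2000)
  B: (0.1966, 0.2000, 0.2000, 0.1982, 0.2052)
B

Both distributions are close to uniform, making this a harder comparison.

H(A) = 2.3085 bits
H(B) = 2.3218 bits

The distribution closer to uniform has higher entropy.
Answer: B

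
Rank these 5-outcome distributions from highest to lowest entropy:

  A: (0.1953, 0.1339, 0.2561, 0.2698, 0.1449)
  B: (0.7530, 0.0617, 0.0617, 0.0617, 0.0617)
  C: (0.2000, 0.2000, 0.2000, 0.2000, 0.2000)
C > A > B

Key insight: Entropy is maximized by uniform distributions and minimized by concentrated distributions.

- Uniform distributions have maximum entropy log₂(5) = 2.3219 bits
- The more "peaked" or concentrated a distribution, the lower its entropy

Entropies:
  H(A) = 2.2656 bits
  H(B) = 1.3005 bits
  H(C) = 2.3219 bits

Ranking: C > A > B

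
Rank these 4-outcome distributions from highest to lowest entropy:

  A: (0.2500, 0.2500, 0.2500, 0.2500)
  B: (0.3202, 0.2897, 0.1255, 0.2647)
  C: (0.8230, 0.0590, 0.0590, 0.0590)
A > B > C

Key insight: Entropy is maximized by uniform distributions and minimized by concentrated distributions.

- Uniform distributions have maximum entropy log₂(4) = 2.0000 bits
- The more "peaked" or concentrated a distribution, the lower its entropy

Entropies:
  H(A) = 2.0000 bits
  H(B) = 1.9272 bits
  H(C) = 0.9540 bits

Ranking: A > B > C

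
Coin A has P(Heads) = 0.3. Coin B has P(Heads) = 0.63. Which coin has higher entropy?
B

For binary distributions, entropy is maximized at p=0.5 and decreases as p moves toward 0 or 1.

H(A) = H(0.3) = 0.8813 bits
H(B) = H(0.63) = 0.9507 bits

Distribution B (p=0.63) is closer to uniform (p=0.5), so it has higher entropy.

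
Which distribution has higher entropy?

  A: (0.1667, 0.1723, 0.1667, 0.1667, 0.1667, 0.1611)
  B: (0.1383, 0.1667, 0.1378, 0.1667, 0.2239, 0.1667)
A

Both distributions are close to uniform, making this a harder comparison.

H(A) = 2.5847 bits
H(B) = 2.5646 bits

The distribution closer to uniform has higher entropy.
Answer: A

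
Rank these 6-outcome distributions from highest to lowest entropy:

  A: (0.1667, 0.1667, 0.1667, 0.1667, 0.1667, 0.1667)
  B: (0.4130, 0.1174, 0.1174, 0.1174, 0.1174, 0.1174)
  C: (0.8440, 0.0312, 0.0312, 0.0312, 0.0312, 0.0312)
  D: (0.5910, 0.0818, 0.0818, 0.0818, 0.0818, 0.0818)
A > B > D > C

Key insight: Entropy is maximized by uniform distributions and minimized by concentrated distributions.

Entropies:
  H(A) = 2.5850 bits
  H(B) = 2.3410 bits
  H(C) = 0.9869 bits
  H(D) = 1.9256 bits

Ranking: A > B > D > C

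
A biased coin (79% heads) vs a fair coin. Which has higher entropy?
Fair coin

The fair coin is uniform (p=0.5), maximizing binary entropy at 1 bit. The biased coin has H(0.79) ≈ 0.741 bits — its outcome is more predictable, so its entropy is lower.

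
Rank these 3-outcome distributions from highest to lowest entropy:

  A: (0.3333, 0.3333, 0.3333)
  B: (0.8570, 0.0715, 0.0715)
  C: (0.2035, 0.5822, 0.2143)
A > C > B

Key insight: Entropy is maximized by uniform distributions and minimized by concentrated distributions.

- Uniform distributions have maximum entropy log₂(3) = 1.5850 bits
- The more "peaked" or concentrated a distribution, the lower its entropy

Entropies:
  H(A) = 1.5850 bits
  H(B) = 0.7350 bits
  H(C) = 1.3980 bits

Ranking: A > C > B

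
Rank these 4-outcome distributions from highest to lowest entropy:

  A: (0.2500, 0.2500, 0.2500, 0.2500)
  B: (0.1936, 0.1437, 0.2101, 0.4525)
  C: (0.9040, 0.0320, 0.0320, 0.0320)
A > B > C

Key insight: Entropy is maximized by uniform distributions and minimized by concentrated distributions.

- Uniform distributions have maximum entropy log₂(4) = 2.0000 bits
- The more "peaked" or concentrated a distribution, the lower its entropy

Entropies:
  H(A) = 2.0000 bits
  H(B) = 1.8515 bits
  H(C) = 0.6083 bits

Ranking: A > B > C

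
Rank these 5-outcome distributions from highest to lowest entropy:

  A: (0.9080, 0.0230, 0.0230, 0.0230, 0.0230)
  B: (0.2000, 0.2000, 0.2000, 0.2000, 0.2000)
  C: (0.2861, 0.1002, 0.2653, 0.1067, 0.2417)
B > C > A

Key insight: Entropy is maximized by uniform distributions and minimized by concentrated distributions.

- Uniform distributions have maximum entropy log₂(5) = 2.3219 bits
- The more "peaked" or concentrated a distribution, the lower its entropy

Entropies:
  H(A) = 0.6271 bits
  H(B) = 2.3219 bits
  H(C) = 2.1965 bits

Ranking: B > C > A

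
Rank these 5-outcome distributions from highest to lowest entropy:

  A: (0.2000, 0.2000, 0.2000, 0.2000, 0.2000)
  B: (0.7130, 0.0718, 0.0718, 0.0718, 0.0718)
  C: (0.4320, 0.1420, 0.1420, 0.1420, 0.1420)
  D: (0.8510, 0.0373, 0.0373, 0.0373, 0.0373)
A > C > B > D

Key insight: Entropy is maximized by uniform distributions and minimized by concentrated distributions.

Entropies:
  H(A) = 2.3219 bits
  H(B) = 1.4388 bits
  H(C) = 2.1226 bits
  H(D) = 0.9053 bits

Ranking: A > C > B > D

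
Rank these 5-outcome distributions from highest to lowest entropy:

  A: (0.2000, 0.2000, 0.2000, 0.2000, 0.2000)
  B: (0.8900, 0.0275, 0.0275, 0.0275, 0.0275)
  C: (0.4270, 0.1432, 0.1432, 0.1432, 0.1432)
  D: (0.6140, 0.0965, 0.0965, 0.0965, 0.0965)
A > C > D > B

Key insight: Entropy is maximized by uniform distributions and minimized by concentrated distributions.

Entropies:
  H(A) = 2.3219 bits
  H(B) = 0.7199 bits
  H(C) = 2.1306 bits
  H(D) = 1.7342 bits

Ranking: A > C > D > B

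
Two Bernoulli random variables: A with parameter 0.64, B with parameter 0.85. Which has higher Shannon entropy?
A

For binary distributions, entropy is maximized at p=0.5 and decreases as p moves toward 0 or 1.

H(A) = H(0.64) = 0.9427 bits
H(B) = H(0.85) = 0.6098 bits

Distribution A (p=0.64) is closer to uniform (p=0.5), so it has higher entropy.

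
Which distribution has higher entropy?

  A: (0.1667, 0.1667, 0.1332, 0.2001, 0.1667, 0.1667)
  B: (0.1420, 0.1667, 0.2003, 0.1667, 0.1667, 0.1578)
B

Both distributions are close to uniform, making this a harder comparison.

H(A) = 2.5752 bits
H(B) = 2.5772 bits

The distribution closer to uniform has higher entropy.
Answer: B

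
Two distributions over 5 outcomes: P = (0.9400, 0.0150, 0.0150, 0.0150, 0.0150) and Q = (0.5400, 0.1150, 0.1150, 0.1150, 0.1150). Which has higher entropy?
Q

P is highly concentrated on one outcome (94%), making it nearly deterministic. Q spreads its mass more evenly (max 54%). The more spread-out distribution has higher entropy: H(P) ≈ 0.447 bits, H(Q) ≈ 1.915 bits.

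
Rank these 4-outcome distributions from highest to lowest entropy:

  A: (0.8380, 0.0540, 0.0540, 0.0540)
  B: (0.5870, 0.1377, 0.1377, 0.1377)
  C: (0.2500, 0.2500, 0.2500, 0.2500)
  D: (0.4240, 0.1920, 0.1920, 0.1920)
C > D > B > A

Key insight: Entropy is maximized by uniform distributions and minimized by concentrated distributions.

Entropies:
  H(A) = 0.8958 bits
  H(B) = 1.6326 bits
  H(C) = 2.0000 bits
  H(D) = 1.8962 bits

Ranking: C > D > B > A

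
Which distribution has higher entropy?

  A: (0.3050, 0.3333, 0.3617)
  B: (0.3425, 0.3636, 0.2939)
A

Both distributions are close to uniform, making this a harder comparison.

H(A) = 1.5815 bits
H(B) = 1.5794 bits

The distribution closer to uniform has higher entropy.
Answer: A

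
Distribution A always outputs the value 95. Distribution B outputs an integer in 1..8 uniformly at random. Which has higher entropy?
B

A is deterministic, so H(A) = 0. B is uniform over 8 outcomes, so H(B) = log₂(8) = 3.000 bits. Any distribution with genuine randomness has higher entropy than a deterministic one.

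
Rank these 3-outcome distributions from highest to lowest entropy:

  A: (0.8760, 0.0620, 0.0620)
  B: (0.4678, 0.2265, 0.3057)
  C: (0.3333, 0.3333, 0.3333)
C > B > A

Key insight: Entropy is maximized by uniform distributions and minimized by concentrated distributions.

- Uniform distributions have maximum entropy log₂(3) = 1.5850 bits
- The more "peaked" or concentrated a distribution, the lower its entropy

Entropies:
  H(A) = 0.6648 bits
  H(B) = 1.5207 bits
  H(C) = 1.5850 bits

Ranking: C > B > A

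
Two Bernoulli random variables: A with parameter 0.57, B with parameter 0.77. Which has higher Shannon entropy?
A

For binary distributions, entropy is maximized at p=0.5 and decreases as p moves toward 0 or 1.

H(A) = H(0.57) = 0.9858 bits
H(B) = H(0.77) = 0.7780 bits

Distribution A (p=0.57) is closer to uniform (p=0.5), so it has higher entropy.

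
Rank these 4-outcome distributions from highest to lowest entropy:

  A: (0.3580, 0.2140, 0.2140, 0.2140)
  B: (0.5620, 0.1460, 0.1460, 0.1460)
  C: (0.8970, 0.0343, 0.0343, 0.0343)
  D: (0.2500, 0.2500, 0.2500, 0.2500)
D > A > B > C

Key insight: Entropy is maximized by uniform distributions and minimized by concentrated distributions.

Entropies:
  H(A) = 1.9586 bits
  H(B) = 1.6831 bits
  H(C) = 0.6417 bits
  H(D) = 2.0000 bits

Ranking: D > A > B > C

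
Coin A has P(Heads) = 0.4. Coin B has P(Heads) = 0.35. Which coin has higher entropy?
A

For binary distributions, entropy is maximized at p=0.5 and decreases as p moves toward 0 or 1.

H(A) = H(0.4) = 0.9710 bits
H(B) = H(0.35) = 0.9341 bits

Distribution A (p=0.4) is closer to uniform (p=0.5), so it has higher entropy.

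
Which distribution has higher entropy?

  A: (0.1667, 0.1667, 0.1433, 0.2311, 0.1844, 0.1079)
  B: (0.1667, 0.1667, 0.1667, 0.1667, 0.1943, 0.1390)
B

Both distributions are close to uniform, making this a harder comparison.

H(A) = 2.5480 bits
H(B) = 2.5783 bits

The distribution closer to uniform has higher entropy.
Answer: B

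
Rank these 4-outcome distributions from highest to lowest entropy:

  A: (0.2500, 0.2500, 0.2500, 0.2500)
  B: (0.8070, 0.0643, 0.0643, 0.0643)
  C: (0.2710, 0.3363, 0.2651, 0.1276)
A > C > B

Key insight: Entropy is maximized by uniform distributions and minimized by concentrated distributions.

- Uniform distributions have maximum entropy log₂(4) = 2.0000 bits
- The more "peaked" or concentrated a distribution, the lower its entropy

Entropies:
  H(A) = 2.0000 bits
  H(B) = 1.0136 bits
  H(C) = 1.9260 bits

Ranking: A > C > B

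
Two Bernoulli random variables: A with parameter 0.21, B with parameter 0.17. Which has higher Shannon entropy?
A

For binary distributions, entropy is maximized at p=0.5 and decreases as p moves toward 0 or 1.

H(A) = H(0.21) = 0.7415 bits
H(B) = H(0.17) = 0.6577 bits

Distribution A (p=0.21) is closer to uniform (p=0.5), so it has higher entropy.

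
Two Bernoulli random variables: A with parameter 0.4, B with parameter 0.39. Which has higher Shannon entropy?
A

For binary distributions, entropy is maximized at p=0.5 and decreases as p moves toward 0 or 1.

H(A) = H(0.4) = 0.9710 bits
H(B) = H(0.39) = 0.9648 bits

Distribution A (p=0.4) is closer to uniform (p=0.5), so it has higher entropy.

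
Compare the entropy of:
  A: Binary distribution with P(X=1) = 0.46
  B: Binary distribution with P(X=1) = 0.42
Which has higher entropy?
A

For binary distributions, entropy is maximized at p=0.5 and decreases as p moves toward 0 or 1.

H(A) = H(0.46) = 0.9954 bits
H(B) = H(0.42) = 0.9815 bits

Distribution A (p=0.46) is closer to uniform (p=0.5), so it has higher entropy.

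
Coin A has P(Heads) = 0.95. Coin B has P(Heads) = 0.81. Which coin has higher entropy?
B

For binary distributions, entropy is maximized at p=0.5 and decreases as p moves toward 0 or 1.

H(A) = H(0.95) = 0.2864 bits
H(B) = H(0.81) = 0.7015 bits

Distribution B (p=0.81) is closer to uniform (p=0.5), so it has higher entropy.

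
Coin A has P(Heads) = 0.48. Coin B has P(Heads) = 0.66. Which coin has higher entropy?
A

For binary distributions, entropy is maximized at p=0.5 and decreases as p moves toward 0 or 1.

H(A) = H(0.48) = 0.9988 bits
H(B) = H(0.66) = 0.9248 bits

Distribution A (p=0.48) is closer to uniform (p=0.5), so it has higher entropy.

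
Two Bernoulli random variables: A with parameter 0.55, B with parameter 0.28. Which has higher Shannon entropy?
A

For binary distributions, entropy is maximized at p=0.5 and decreases as p moves toward 0 or 1.

H(A) = H(0.55) = 0.9928 bits
H(B) = H(0.28) = 0.8555 bits

Distribution A (p=0.55) is closer to uniform (p=0.5), so it has higher entropy.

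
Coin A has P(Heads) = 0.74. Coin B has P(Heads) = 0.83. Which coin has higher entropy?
A

For binary distributions, entropy is maximized at p=0.5 and decreases as p moves toward 0 or 1.

H(A) = H(0.74) = 0.8267 bits
H(B) = H(0.83) = 0.6577 bits

Distribution A (p=0.74) is closer to uniform (p=0.5), so it has higher entropy.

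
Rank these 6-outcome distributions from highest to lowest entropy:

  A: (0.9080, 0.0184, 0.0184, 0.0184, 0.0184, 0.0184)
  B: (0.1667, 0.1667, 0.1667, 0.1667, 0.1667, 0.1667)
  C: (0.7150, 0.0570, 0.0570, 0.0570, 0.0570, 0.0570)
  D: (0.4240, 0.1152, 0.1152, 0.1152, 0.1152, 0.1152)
B > D > C > A

Key insight: Entropy is maximized by uniform distributions and minimized by concentrated distributions.

Entropies:
  H(A) = 0.6567 bits
  H(B) = 2.5850 bits
  H(C) = 1.5239 bits
  H(D) = 2.3207 bits

Ranking: B > D > C > A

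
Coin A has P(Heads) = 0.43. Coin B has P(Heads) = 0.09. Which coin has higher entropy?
A

For binary distributions, entropy is maximized at p=0.5 and decreases as p moves toward 0 or 1.

H(A) = H(0.43) = 0.9858 bits
H(B) = H(0.09) = 0.4365 bits

Distribution A (p=0.43) is closer to uniform (p=0.5), so it has higher entropy.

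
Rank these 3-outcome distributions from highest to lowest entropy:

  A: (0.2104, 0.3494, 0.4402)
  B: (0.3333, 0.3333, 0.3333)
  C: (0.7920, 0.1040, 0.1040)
B > A > C

Key insight: Entropy is maximized by uniform distributions and minimized by concentrated distributions.

- Uniform distributions have maximum entropy log₂(3) = 1.5850 bits
- The more "peaked" or concentrated a distribution, the lower its entropy

Entropies:
  H(A) = 1.5243 bits
  H(B) = 1.5850 bits
  H(C) = 0.9456 bits

Ranking: B > A > C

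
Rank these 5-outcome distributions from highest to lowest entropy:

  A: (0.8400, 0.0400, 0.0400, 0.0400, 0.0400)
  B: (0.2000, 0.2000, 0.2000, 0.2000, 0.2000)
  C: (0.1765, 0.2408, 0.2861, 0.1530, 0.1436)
B > C > A

Key insight: Entropy is maximized by uniform distributions and minimized by concentrated distributions.

- Uniform distributions have maximum entropy log₂(5) = 2.3219 bits
- The more "peaked" or concentrated a distribution, the lower its entropy

Entropies:
  H(A) = 0.9543 bits
  H(B) = 2.3219 bits
  H(C) = 2.2692 bits

Ranking: B > C > A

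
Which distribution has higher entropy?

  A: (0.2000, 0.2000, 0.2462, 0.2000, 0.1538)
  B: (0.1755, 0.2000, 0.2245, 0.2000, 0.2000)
B

Both distributions are close to uniform, making this a harder comparison.

H(A) = 2.3064 bits
H(B) = 2.3176 bits

The distribution closer to uniform has higher entropy.
Answer: B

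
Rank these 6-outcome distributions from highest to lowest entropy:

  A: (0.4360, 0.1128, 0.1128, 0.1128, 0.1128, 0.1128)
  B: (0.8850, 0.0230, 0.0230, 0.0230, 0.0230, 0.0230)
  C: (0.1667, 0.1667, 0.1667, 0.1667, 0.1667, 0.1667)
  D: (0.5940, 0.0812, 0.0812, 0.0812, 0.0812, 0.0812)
C > A > D > B

Key insight: Entropy is maximized by uniform distributions and minimized by concentrated distributions.

Entropies:
  H(A) = 2.2977 bits
  H(B) = 0.7818 bits
  H(C) = 2.5850 bits
  H(D) = 1.9171 bits

Ranking: C > A > D > B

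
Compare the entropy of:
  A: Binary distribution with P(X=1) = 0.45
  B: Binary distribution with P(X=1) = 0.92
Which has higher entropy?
A

For binary distributions, entropy is maximized at p=0.5 and decreases as p moves toward 0 or 1.

H(A) = H(0.45) = 0.9928 bits
H(B) = H(0.92) = 0.4022 bits

Distribution A (p=0.45) is closer to uniform (p=0.5), so it has higher entropy.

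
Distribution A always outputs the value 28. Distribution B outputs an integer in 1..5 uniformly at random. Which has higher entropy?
B

A is deterministic, so H(A) = 0. B is uniform over 5 outcomes, so H(B) = log₂(5) = 2.322 bits. Any distribution with genuine randomness has higher entropy than a deterministic one.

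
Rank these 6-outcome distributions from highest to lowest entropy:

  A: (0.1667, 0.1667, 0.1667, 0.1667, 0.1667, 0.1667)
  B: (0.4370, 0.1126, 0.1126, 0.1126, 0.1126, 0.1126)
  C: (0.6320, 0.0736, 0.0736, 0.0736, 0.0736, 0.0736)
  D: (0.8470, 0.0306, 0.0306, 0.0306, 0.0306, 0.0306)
A > B > C > D

Key insight: Entropy is maximized by uniform distributions and minimized by concentrated distributions.

Entropies:
  H(A) = 2.5850 bits
  H(B) = 2.2958 bits
  H(C) = 1.8036 bits
  H(D) = 0.9726 bits

Ranking: A > B > C > D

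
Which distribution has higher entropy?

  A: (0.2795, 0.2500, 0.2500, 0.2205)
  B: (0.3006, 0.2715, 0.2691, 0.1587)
A

Both distributions are close to uniform, making this a harder comparison.

H(A) = 1.9950 bits
H(B) = 1.9631 bits

The distribution closer to uniform has higher entropy.
Answer: A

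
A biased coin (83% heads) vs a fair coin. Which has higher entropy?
Fair coin

The fair coin is uniform (p=0.5), maximizing binary entropy at 1 bit. The biased coin has H(0.83) ≈ 0.658 bits — its outcome is more predictable, so its entropy is lower.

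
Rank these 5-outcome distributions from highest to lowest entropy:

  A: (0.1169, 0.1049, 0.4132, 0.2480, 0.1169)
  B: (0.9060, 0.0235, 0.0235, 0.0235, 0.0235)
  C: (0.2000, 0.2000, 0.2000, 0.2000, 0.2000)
C > A > B

Key insight: Entropy is maximized by uniform distributions and minimized by concentrated distributions.

- Uniform distributions have maximum entropy log₂(5) = 2.3219 bits
- The more "peaked" or concentrated a distribution, the lower its entropy

Entropies:
  H(A) = 2.0910 bits
  H(B) = 0.6377 bits
  H(C) = 2.3219 bits

Ranking: C > A > B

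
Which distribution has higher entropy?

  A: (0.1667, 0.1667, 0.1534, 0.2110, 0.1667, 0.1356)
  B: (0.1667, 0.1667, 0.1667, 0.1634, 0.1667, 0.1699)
B

Both distributions are close to uniform, making this a harder comparison.

H(A) = 2.5719 bits
H(B) = 2.5849 bits

The distribution closer to uniform has higher entropy.
Answer: B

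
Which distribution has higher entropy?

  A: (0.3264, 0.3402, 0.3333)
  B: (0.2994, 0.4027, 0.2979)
A

Both distributions are close to uniform, making this a harder comparison.

H(A) = 1.5848 bits
H(B) = 1.5698 bits

The distribution closer to uniform has higher entropy.
Answer: A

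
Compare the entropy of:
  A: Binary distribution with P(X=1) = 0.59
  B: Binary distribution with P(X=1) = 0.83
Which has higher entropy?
A

For binary distributions, entropy is maximized at p=0.5 and decreases as p moves toward 0 or 1.

H(A) = H(0.59) = 0.9765 bits
H(B) = H(0.83) = 0.6577 bits

Distribution A (p=0.59) is closer to uniform (p=0.5), so it has higher entropy.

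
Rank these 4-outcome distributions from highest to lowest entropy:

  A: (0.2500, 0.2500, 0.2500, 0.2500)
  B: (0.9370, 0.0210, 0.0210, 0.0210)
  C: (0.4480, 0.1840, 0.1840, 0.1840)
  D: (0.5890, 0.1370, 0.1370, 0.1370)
A > C > D > B

Key insight: Entropy is maximized by uniform distributions and minimized by concentrated distributions.

Entropies:
  H(A) = 2.0000 bits
  H(B) = 0.4391 bits
  H(C) = 1.8671 bits
  H(D) = 1.6284 bits

Ranking: A > C > D > B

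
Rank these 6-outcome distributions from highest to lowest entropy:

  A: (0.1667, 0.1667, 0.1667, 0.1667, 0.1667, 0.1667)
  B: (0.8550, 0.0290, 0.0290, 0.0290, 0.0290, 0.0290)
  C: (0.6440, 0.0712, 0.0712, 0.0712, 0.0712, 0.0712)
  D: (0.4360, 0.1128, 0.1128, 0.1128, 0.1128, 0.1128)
A > D > C > B

Key insight: Entropy is maximized by uniform distributions and minimized by concentrated distributions.

Entropies:
  H(A) = 2.5850 bits
  H(B) = 0.9339 bits
  H(C) = 1.7659 bits
  H(D) = 2.2977 bits

Ranking: A > D > C > B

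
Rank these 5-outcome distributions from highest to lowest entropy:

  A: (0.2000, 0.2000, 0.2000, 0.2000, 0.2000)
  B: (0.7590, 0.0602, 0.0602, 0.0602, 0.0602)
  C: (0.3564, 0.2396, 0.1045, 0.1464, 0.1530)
A > C > B

Key insight: Entropy is maximized by uniform distributions and minimized by concentrated distributions.

- Uniform distributions have maximum entropy log₂(5) = 2.3219 bits
- The more "peaked" or concentrated a distribution, the lower its entropy

Entropies:
  H(A) = 2.3219 bits
  H(B) = 1.2787 bits
  H(C) = 2.1851 bits

Ranking: A > C > B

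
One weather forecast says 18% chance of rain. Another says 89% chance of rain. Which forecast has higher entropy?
18% forecast

Treat each forecast as a Bernoulli distribution. Binary entropy is maximized at p=0.5 and falls off symmetrically toward 0 or 1. The 18% forecast is closer to 50%, so it is more uncertain. H(18%) ≈ 0.680 bits, H(89%) ≈ 0.500 bits.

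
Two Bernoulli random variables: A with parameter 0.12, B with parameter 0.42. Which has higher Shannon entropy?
B

For binary distributions, entropy is maximized at p=0.5 and decreases as p moves toward 0 or 1.

H(A) = H(0.12) = 0.5294 bits
H(B) = H(0.42) = 0.9815 bits

Distribution B (p=0.42) is closer to uniform (p=0.5), so it has higher entropy.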